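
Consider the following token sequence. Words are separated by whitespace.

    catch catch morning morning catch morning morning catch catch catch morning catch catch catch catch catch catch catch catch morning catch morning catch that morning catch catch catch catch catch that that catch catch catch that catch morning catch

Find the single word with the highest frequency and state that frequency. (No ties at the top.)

Unigram frequencies (highest first):
  catch: 26
  morning: 9
  that: 4

"catch", 26 times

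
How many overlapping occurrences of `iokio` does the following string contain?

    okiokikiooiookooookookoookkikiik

0

Sliding a length-5 window over the 32 characters (28 positions):
  (no match at any position)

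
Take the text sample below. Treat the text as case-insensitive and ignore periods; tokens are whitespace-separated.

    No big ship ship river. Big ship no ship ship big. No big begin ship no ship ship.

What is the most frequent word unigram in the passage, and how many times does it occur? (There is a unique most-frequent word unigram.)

Unigram frequencies (highest first):
  ship: 8
  no: 4
  big: 4
  river: 1
  begin: 1

"ship", 8 times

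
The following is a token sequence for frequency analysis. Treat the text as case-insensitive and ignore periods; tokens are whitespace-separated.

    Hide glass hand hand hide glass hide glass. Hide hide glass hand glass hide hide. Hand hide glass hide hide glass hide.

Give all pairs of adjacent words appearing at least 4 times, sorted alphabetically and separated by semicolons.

glass hide; hide glass

Bigram counts meeting the condition (at least 4 times):
  glass hide: 5
  hide glass: 6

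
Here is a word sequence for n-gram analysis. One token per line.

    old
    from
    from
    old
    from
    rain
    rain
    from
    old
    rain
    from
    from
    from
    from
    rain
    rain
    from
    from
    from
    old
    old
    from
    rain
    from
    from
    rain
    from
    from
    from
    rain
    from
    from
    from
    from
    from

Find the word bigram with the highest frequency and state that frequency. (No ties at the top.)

Bigram frequencies (highest first):
  from from: 13
  rain from: 6
  from rain: 5
  old from: 3
  from old: 3
  rain rain: 2
  … (2 more, each ≤ 1)

"from from", 13 times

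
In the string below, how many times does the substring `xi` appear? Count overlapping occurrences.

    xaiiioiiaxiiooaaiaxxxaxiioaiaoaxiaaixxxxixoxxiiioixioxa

6

Sliding a length-2 window over the 55 characters (54 positions):
  position 10–11: xi
  position 23–24: xi
  position 32–33: xi
  position 40–41: xi
  position 45–46: xi
  position 51–52: xi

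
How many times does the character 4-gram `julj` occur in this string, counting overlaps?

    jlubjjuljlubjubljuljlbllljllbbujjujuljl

Sliding a length-4 window over the 39 characters (36 positions):
  position 6–9: julj
  position 17–20: julj
  position 35–38: julj

3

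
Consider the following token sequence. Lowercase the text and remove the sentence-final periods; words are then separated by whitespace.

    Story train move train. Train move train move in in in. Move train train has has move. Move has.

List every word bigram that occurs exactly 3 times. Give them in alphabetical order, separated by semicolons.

Bigram counts meeting the condition (exactly 3 times):
  move train: 3
  train move: 3

move train; train move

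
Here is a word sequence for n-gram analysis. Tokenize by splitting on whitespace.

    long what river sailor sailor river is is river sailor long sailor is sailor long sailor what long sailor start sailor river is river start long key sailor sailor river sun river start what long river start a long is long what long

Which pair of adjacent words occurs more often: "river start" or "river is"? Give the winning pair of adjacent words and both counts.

"river start" (3 vs 2)

"river start": 3 occurrences
"river is": 2 occurrences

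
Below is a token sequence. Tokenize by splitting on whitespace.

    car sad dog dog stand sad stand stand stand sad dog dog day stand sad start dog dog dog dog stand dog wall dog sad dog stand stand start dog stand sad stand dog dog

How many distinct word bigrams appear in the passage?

35 tokens → 34 bigram windows in total.
Repeated bigrams (each contributes count−1 duplicates):
  dog dog: 6
  dog stand: 4
  stand sad: 4
  sad dog: 3
  stand stand: 3
  sad stand: 2
  stand dog: 2
  start dog: 2
18 duplicate windows → 34 − 18 = 16 distinct.

16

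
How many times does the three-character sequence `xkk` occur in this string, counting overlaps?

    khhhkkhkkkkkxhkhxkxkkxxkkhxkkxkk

Sliding a length-3 window over the 32 characters (30 positions):
  position 19–21: xkk
  position 23–25: xkk
  position 27–29: xkk
  position 30–32: xkk

4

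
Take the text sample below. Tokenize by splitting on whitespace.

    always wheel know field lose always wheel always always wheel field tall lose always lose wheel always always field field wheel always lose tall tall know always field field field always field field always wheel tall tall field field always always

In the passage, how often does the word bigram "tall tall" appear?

2

Scanning the 40 overlapping bigram windows for "tall tall":
  position 24–25: tall tall
  position 36–37: tall tall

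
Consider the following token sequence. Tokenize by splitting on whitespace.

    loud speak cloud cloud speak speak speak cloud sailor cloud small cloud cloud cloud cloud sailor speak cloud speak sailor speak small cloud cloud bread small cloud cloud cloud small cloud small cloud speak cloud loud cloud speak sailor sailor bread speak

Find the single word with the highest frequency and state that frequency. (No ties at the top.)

"cloud", 18 times

Unigram frequencies (highest first):
  cloud: 18
  speak: 10
  sailor: 5
  small: 5
  loud: 2
  bread: 2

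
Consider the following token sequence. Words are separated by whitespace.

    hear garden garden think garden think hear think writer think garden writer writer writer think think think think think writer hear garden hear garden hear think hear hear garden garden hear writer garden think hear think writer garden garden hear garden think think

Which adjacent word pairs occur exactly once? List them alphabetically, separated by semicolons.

Bigram counts meeting the condition (exactly once):
  garden writer: 1
  hear hear: 1
  hear writer: 1
  writer hear: 1

garden writer; hear hear; hear writer; writer hear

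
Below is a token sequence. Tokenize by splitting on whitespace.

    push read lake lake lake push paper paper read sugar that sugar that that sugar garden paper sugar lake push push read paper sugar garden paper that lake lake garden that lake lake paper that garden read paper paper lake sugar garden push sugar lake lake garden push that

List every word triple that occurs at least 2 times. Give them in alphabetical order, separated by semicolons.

lake lake garden; sugar garden paper; that lake lake

Trigram counts meeting the condition (at least 2 times):
  lake lake garden: 2
  sugar garden paper: 2
  that lake lake: 2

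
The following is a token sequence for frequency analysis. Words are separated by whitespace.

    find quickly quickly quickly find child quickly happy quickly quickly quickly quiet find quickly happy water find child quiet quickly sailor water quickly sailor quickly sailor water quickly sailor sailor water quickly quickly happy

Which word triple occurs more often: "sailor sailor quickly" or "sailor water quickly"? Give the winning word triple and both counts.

"sailor sailor quickly": 0 occurrences
"sailor water quickly": 3 occurrences

"sailor water quickly" (3 vs 0)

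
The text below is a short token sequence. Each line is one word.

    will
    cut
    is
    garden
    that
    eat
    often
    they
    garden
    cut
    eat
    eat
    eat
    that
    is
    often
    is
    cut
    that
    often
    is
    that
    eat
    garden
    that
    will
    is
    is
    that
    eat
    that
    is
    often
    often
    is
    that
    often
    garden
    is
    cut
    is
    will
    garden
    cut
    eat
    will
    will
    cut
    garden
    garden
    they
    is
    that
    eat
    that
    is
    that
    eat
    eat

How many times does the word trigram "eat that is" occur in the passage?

3

Scanning the 57 overlapping trigram windows for "eat that is":
  position 13–15: eat that is
  position 30–32: eat that is
  position 54–56: eat that is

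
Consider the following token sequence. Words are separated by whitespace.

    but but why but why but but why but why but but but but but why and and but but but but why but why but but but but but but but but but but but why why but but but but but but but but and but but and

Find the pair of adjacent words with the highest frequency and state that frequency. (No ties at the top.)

Bigram frequencies (highest first):
  but but: 27
  but why: 8
  why but: 7
  and but: 2
  but and: 2
  why and: 1
  … (2 more, each ≤ 1)

"but but", 27 times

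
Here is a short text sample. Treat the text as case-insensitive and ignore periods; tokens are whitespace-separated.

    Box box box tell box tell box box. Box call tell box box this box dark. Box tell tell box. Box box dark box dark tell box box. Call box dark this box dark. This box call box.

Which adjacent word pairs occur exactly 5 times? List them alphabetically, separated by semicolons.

box dark; tell box

Bigram counts meeting the condition (exactly 5 times):
  box dark: 5
  tell box: 5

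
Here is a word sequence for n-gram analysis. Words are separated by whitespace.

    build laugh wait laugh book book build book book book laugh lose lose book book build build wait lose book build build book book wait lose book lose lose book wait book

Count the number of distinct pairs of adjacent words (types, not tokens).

32 tokens → 31 bigram windows in total.
Repeated bigrams (each contributes count−1 duplicates):
  book book: 5
  lose book: 4
  book build: 3
  book wait: 2
  build book: 2
  build build: 2
  lose lose: 2
  wait lose: 2
14 duplicate windows → 31 − 14 = 17 distinct.

17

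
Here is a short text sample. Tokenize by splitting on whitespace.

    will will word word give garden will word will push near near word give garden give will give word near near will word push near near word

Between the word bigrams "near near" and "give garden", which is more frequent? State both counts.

"near near" (3 vs 2)

"near near": 3 occurrences
"give garden": 2 occurrences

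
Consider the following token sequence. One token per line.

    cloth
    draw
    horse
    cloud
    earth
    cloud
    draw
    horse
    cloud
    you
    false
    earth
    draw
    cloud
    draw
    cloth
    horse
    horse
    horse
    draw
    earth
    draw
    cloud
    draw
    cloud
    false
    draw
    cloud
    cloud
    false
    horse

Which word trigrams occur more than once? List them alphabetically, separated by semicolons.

draw cloud draw; draw horse cloud; earth draw cloud

Trigram counts meeting the condition (more than once):
  draw cloud draw: 2
  draw horse cloud: 2
  earth draw cloud: 2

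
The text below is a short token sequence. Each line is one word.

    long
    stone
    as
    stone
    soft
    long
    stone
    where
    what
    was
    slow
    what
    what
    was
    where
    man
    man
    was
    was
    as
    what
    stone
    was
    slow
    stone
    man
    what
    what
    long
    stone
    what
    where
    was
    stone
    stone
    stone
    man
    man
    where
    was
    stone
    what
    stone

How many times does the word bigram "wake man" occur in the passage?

Scanning the 42 overlapping bigram windows for "wake man":
  (none found)

0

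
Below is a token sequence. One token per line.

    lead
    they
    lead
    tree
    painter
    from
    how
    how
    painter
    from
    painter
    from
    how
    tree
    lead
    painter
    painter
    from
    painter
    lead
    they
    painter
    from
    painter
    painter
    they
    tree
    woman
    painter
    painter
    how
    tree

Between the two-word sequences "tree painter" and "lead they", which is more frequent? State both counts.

"tree painter": 1 occurrence
"lead they": 2 occurrences

"lead they" (2 vs 1)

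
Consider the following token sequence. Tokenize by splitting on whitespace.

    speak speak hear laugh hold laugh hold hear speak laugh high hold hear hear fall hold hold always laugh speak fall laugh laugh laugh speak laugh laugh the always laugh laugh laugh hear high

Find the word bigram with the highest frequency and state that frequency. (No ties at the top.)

"laugh laugh", 5 times

Bigram frequencies (highest first):
  laugh laugh: 5
  laugh hold: 2
  hold hear: 2
  speak laugh: 2
  always laugh: 2
  laugh speak: 2
  … (18 more, each ≤ 1)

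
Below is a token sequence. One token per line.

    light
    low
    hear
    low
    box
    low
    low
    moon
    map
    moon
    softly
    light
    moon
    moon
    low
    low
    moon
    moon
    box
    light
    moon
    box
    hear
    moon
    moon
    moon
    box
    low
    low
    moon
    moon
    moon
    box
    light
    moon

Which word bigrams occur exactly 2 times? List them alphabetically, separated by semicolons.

Bigram counts meeting the condition (exactly 2 times):
  box light: 2
  box low: 2

box light; box low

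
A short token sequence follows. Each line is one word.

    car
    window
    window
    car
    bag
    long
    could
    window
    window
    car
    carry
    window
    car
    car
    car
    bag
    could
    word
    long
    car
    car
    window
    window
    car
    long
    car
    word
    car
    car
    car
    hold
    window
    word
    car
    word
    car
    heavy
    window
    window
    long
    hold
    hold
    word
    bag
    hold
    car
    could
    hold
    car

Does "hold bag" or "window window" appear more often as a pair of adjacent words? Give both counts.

"window window" (4 vs 0)

"hold bag": 0 occurrences
"window window": 4 occurrences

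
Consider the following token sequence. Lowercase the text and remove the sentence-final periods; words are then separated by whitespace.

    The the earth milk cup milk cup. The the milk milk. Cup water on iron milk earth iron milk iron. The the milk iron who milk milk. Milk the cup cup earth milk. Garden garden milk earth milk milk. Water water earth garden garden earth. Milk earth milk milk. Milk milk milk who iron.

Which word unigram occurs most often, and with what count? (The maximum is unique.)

"milk", 20 times

Unigram frequencies (highest first):
  milk: 20
  the: 7
  earth: 7
  cup: 5
  iron: 5
  garden: 4
  … (3 more, each ≤ 3)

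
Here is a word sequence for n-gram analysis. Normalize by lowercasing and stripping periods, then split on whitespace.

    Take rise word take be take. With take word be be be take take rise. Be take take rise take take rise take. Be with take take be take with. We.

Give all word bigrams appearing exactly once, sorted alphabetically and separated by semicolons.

Bigram counts meeting the condition (exactly once):
  be with: 1
  rise be: 1
  rise word: 1
  take word: 1
  with we: 1
  word be: 1
  word take: 1

be with; rise be; rise word; take word; with we; word be; word take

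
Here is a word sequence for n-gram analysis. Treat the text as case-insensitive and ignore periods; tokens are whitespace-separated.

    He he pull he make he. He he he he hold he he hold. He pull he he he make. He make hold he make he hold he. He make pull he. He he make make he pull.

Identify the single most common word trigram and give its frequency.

"he he he", 5 times

Trigram frequencies (highest first):
  he he he: 5
  he make he: 3
  he hold he: 3
  he he make: 3
  he pull he: 2
  he he hold: 2
  … (16 more, each ≤ 2)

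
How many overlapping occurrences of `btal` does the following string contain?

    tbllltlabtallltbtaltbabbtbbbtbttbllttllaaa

Sliding a length-4 window over the 42 characters (39 positions):
  position 9–12: btal
  position 16–19: btal

2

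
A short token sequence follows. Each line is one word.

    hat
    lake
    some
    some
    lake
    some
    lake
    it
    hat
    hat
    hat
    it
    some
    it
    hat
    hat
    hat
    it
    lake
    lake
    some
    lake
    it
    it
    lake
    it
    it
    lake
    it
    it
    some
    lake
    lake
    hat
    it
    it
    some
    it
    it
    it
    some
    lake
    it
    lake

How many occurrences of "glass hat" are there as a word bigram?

0

Scanning the 43 overlapping bigram windows for "glass hat":
  (none found)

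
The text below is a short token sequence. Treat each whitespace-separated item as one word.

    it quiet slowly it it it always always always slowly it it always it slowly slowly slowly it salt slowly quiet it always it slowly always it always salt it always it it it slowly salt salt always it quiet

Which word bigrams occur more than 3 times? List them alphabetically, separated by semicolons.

always it; it always; it it

Bigram counts meeting the condition (more than 3 times):
  always it: 5
  it always: 5
  it it: 5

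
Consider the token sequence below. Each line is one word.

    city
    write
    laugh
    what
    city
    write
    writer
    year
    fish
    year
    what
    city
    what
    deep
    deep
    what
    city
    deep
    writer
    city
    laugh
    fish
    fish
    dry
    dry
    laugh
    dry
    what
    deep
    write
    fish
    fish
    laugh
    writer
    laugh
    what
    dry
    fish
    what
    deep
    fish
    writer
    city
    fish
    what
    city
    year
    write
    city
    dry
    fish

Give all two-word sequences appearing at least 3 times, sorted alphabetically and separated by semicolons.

Bigram counts meeting the condition (at least 3 times):
  what city: 4
  what deep: 3

what city; what deep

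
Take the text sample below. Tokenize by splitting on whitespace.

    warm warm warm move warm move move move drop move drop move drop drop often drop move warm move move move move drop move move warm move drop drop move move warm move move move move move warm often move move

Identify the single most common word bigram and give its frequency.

Bigram frequencies (highest first):
  move move: 12
  warm move: 5
  move warm: 5
  move drop: 5
  drop move: 5
  warm warm: 2
  … (5 more, each ≤ 2)

"move move", 12 times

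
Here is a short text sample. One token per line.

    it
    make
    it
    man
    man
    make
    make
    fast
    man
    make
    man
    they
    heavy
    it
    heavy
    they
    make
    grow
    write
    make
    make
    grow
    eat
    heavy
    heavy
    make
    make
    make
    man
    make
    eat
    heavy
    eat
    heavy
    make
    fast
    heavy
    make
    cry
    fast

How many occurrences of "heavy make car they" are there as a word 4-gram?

0

Scanning the 37 overlapping 4-gram windows for "heavy make car they":
  (none found)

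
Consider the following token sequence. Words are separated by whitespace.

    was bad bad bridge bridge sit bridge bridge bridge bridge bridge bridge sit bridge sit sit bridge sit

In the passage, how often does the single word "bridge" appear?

Scanning the 18 tokens for "bridge":
  position 4: bridge
  position 5: bridge
  position 7: bridge
  position 8: bridge
  position 9: bridge
  position 10: bridge
  position 11: bridge
  position 12: bridge
  position 14: bridge
  position 17: bridge

10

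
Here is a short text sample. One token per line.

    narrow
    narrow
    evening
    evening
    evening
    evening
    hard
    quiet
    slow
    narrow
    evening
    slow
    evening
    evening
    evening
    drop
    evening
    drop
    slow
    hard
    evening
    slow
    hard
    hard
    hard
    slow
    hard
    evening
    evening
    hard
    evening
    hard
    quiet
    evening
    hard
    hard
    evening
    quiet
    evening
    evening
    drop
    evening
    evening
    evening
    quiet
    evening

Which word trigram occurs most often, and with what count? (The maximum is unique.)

"evening evening evening", 4 times

Trigram frequencies (highest first):
  evening evening evening: 4
  evening evening hard: 2
  evening hard quiet: 2
  evening evening drop: 2
  evening drop evening: 2
  slow hard evening: 2
  … (29 more, each ≤ 2)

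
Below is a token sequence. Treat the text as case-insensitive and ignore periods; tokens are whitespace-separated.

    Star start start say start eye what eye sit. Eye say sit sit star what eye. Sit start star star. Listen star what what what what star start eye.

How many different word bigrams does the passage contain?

29 tokens → 28 bigram windows in total.
Repeated bigrams (each contributes count−1 duplicates):
  what what: 3
  eye sit: 2
  star start: 2
  star what: 2
  start eye: 2
  what eye: 2
7 duplicate windows → 28 − 7 = 21 distinct.

21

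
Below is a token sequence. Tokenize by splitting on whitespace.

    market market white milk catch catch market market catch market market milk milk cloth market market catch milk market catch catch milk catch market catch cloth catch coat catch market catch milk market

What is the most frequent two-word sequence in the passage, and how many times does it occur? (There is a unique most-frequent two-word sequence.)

"market catch", 5 times

Bigram frequencies (highest first):
  market catch: 5
  market market: 4
  catch market: 4
  catch milk: 3
  milk catch: 2
  catch catch: 2
  … (11 more, each ≤ 2)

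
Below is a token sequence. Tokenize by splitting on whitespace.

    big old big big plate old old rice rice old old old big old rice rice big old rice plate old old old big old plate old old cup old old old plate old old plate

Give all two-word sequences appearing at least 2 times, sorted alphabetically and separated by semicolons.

big old; old big; old old; old plate; old rice; plate old; rice rice

Bigram counts meeting the condition (at least 2 times):
  big old: 4
  old big: 3
  old old: 9
  old plate: 3
  old rice: 3
  plate old: 4
  rice rice: 2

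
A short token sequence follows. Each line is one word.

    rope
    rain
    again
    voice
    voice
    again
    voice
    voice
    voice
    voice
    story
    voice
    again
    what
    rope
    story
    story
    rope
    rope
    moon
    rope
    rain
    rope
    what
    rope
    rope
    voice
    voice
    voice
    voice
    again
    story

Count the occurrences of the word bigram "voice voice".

Scanning the 31 overlapping bigram windows for "voice voice":
  position 4–5: voice voice
  position 7–8: voice voice
  position 8–9: voice voice
  position 9–10: voice voice
  position 27–28: voice voice
  position 28–29: voice voice
  position 29–30: voice voice

7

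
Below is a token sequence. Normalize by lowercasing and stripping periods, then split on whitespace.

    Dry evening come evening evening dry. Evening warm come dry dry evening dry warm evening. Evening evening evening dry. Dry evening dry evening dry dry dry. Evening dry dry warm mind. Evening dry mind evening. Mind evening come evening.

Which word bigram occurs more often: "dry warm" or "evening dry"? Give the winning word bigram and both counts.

"dry warm": 2 occurrences
"evening dry": 7 occurrences

"evening dry" (7 vs 2)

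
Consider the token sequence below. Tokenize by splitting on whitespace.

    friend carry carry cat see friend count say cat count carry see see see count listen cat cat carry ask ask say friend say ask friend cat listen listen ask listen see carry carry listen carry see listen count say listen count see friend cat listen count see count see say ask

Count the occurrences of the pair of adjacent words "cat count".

1

Scanning the 51 overlapping bigram windows for "cat count":
  position 9–10: cat count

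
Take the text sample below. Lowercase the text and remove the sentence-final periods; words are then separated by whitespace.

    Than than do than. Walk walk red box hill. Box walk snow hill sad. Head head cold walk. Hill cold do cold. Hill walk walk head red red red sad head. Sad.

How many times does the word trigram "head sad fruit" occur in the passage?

Scanning the 30 overlapping trigram windows for "head sad fruit":
  (none found)

0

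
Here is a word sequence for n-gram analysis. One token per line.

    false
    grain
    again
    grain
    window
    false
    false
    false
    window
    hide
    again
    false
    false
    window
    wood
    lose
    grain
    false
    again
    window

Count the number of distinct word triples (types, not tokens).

17

20 tokens → 18 trigram windows in total.
Repeated trigrams (each contributes count−1 duplicates):
  false false window: 2
1 duplicate windows → 18 − 1 = 17 distinct.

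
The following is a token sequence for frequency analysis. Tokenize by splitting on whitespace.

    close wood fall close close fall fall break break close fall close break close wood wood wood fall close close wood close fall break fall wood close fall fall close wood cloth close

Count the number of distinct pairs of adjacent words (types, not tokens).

16

33 tokens → 32 bigram windows in total.
Repeated bigrams (each contributes count−1 duplicates):
  close fall: 4
  close wood: 4
  fall close: 4
  break close: 2
  close close: 2
  fall break: 2
  fall fall: 2
  wood close: 2
  … (2 more repeated)
16 duplicate windows → 32 − 16 = 16 distinct.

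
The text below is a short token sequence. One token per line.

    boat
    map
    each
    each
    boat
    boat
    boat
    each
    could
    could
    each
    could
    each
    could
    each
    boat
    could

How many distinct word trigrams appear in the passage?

13

17 tokens → 15 trigram windows in total.
Repeated trigrams (each contributes count−1 duplicates):
  could each could: 2
  each could each: 2
2 duplicate windows → 15 − 2 = 13 distinct.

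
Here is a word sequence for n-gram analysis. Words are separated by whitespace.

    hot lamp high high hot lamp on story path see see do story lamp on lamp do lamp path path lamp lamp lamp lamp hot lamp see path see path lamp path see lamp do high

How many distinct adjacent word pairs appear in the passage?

24

36 tokens → 35 bigram windows in total.
Repeated bigrams (each contributes count−1 duplicates):
  hot lamp: 3
  lamp lamp: 3
  path see: 3
  lamp do: 2
  lamp on: 2
  lamp path: 2
  path lamp: 2
  see path: 2
11 duplicate windows → 35 − 11 = 24 distinct.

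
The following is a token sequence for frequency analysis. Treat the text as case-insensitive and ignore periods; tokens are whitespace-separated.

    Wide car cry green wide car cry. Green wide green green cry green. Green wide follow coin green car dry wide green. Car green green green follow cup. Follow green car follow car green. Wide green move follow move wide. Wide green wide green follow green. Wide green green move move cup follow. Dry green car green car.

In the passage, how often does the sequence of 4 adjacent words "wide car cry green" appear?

2

Scanning the 55 overlapping 4-gram windows for "wide car cry green":
  position 1–4: wide car cry green
  position 5–8: wide car cry green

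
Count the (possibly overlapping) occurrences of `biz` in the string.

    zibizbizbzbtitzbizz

Sliding a length-3 window over the 19 characters (17 positions):
  position 3–5: biz
  position 6–8: biz
  position 16–18: biz

3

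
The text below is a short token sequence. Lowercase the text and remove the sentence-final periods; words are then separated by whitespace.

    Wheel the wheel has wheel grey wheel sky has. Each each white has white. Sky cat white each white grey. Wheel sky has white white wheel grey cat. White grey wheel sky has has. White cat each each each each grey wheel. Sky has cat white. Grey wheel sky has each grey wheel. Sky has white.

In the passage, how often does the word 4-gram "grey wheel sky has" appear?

Scanning the 53 overlapping 4-gram windows for "grey wheel sky has":
  position 6–9: grey wheel sky has
  position 20–23: grey wheel sky has
  position 30–33: grey wheel sky has
  position 41–44: grey wheel sky has
  position 47–50: grey wheel sky has
  position 52–55: grey wheel sky has

6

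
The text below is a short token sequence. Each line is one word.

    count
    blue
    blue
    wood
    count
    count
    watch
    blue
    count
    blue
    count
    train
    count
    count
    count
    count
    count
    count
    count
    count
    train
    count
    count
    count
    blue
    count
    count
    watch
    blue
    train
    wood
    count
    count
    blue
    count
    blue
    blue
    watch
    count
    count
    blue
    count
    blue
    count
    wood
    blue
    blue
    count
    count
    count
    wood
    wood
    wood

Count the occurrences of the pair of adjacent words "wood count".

Scanning the 52 overlapping bigram windows for "wood count":
  position 4–5: wood count
  position 31–32: wood count

2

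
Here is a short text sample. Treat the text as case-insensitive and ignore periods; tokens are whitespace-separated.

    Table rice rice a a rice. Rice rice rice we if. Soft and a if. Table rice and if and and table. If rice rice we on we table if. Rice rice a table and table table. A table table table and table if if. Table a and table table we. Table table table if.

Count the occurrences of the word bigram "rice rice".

Scanning the 54 overlapping bigram windows for "rice rice":
  position 2–3: rice rice
  position 6–7: rice rice
  position 7–8: rice rice
  position 8–9: rice rice
  position 24–25: rice rice
  position 31–32: rice rice

6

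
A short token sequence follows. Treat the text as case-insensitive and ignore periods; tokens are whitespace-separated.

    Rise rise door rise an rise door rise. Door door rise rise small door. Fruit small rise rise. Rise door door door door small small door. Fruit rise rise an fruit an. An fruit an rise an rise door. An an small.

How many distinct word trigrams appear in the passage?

32

42 tokens → 40 trigram windows in total.
Repeated trigrams (each contributes count−1 duplicates):
  an fruit an: 2
  an rise door: 2
  door door door: 2
  rise an rise: 2
  rise door door: 2
  rise door rise: 2
  rise rise door: 2
  small door fruit: 2
8 duplicate windows → 40 − 8 = 32 distinct.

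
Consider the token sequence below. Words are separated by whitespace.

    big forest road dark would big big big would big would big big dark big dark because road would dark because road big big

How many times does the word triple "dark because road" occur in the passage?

2

Scanning the 22 overlapping trigram windows for "dark because road":
  position 16–18: dark because road
  position 20–22: dark because road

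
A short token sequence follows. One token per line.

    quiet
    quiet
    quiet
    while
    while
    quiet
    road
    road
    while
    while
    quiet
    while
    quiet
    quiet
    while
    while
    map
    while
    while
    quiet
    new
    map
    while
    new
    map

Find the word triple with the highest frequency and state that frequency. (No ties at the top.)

Trigram frequencies (highest first):
  while while quiet: 3
  quiet quiet while: 2
  quiet while while: 2
  quiet quiet quiet: 1
  while quiet road: 1
  quiet road road: 1
  … (13 more, each ≤ 1)

"while while quiet", 3 times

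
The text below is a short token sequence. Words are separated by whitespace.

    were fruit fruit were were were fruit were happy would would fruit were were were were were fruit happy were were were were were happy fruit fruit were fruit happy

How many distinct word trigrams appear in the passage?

30 tokens → 28 trigram windows in total.
Repeated trigrams (each contributes count−1 duplicates):
  were were were: 7
  fruit fruit were: 2
  fruit were were: 2
  were fruit happy: 2
  were were fruit: 2
10 duplicate windows → 28 − 10 = 18 distinct.

18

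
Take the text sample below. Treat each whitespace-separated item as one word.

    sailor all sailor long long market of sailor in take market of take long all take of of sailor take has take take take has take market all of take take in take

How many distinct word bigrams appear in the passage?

23

33 tokens → 32 bigram windows in total.
Repeated bigrams (each contributes count−1 duplicates):
  take take: 3
  has take: 2
  in take: 2
  market of: 2
  of sailor: 2
  of take: 2
  take has: 2
  take market: 2
9 duplicate windows → 32 − 9 = 23 distinct.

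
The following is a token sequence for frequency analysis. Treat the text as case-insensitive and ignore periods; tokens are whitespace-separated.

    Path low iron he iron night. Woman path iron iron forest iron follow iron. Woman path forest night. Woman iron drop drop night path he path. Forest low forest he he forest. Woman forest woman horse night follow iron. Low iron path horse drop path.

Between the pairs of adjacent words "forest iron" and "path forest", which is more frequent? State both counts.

"path forest" (2 vs 1)

"forest iron": 1 occurrence
"path forest": 2 occurrences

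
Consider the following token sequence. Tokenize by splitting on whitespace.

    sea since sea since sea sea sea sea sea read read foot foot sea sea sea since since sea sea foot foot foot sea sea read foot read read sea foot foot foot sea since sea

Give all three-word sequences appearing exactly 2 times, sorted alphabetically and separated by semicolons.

Trigram counts meeting the condition (exactly 2 times):
  foot foot foot: 2
  foot sea sea: 2
  sea foot foot: 2
  sea sea read: 2
  since sea sea: 2

foot foot foot; foot sea sea; sea foot foot; sea sea read; since sea sea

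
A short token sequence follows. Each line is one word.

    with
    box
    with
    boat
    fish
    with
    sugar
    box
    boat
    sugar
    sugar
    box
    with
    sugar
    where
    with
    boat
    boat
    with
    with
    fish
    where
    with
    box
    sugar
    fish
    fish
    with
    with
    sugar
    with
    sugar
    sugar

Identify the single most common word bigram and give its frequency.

"with sugar", 4 times

Bigram frequencies (highest first):
  with sugar: 4
  with box: 2
  box with: 2
  with boat: 2
  fish with: 2
  sugar box: 2
  … (15 more, each ≤ 2)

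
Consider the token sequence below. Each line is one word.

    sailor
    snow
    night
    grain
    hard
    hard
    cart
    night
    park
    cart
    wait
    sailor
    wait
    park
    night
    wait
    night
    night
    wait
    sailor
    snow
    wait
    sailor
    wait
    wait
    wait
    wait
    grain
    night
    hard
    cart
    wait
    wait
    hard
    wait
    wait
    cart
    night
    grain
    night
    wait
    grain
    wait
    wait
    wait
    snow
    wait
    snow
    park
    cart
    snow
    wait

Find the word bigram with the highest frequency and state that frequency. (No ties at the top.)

"wait wait", 7 times

Bigram frequencies (highest first):
  wait wait: 7
  wait sailor: 3
  night wait: 3
  snow wait: 3
  sailor snow: 2
  night grain: 2
  … (23 more, each ≤ 2)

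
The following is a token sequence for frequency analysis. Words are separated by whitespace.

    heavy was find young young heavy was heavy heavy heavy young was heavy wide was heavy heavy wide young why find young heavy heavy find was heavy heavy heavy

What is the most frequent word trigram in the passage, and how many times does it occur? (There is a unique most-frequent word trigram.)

Trigram frequencies (highest first):
  was heavy heavy: 3
  heavy heavy heavy: 2
  heavy was find: 1
  was find young: 1
  find young young: 1
  young young heavy: 1
  … (18 more, each ≤ 1)

"was heavy heavy", 3 times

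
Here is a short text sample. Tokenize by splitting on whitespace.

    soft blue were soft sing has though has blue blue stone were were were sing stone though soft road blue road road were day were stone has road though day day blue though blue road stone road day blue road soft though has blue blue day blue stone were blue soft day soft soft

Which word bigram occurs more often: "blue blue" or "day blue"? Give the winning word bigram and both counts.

"blue blue": 2 occurrences
"day blue": 3 occurrences

"day blue" (3 vs 2)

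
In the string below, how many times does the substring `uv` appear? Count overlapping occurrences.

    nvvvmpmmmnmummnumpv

0

Sliding a length-2 window over the 19 characters (18 positions):
  (no match at any position)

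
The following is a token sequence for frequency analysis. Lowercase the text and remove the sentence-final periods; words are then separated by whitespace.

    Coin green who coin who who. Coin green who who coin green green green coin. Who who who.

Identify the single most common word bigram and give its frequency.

"who who", 4 times

Bigram frequencies (highest first):
  who who: 4
  coin green: 3
  who coin: 3
  green who: 2
  coin who: 2
  green green: 2
  … (1 more, each ≤ 1)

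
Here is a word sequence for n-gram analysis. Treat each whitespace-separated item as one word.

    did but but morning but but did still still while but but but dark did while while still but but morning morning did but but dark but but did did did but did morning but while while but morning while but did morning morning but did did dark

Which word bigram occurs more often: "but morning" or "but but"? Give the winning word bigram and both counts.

"but but" (7 vs 3)

"but morning": 3 occurrences
"but but": 7 occurrences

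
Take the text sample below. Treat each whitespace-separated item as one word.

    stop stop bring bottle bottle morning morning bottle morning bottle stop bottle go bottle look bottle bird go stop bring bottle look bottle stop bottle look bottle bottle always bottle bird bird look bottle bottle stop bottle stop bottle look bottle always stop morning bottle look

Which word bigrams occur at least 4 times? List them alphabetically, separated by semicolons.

Bigram counts meeting the condition (at least 4 times):
  bottle look: 5
  bottle stop: 4
  look bottle: 5
  stop bottle: 4

bottle look; bottle stop; look bottle; stop bottle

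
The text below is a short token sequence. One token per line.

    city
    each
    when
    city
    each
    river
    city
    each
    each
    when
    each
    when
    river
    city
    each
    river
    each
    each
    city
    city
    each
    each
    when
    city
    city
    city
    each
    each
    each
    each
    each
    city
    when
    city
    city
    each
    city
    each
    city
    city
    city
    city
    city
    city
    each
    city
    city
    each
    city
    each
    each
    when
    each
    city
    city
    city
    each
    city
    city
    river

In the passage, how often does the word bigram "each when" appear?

5

Scanning the 59 overlapping bigram windows for "each when":
  position 2–3: each when
  position 9–10: each when
  position 11–12: each when
  position 22–23: each when
  position 51–52: each when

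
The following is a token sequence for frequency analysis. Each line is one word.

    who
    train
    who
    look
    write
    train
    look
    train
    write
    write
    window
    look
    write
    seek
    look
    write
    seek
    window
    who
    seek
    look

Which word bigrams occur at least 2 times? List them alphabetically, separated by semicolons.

look write; seek look; write seek

Bigram counts meeting the condition (at least 2 times):
  look write: 3
  seek look: 2
  write seek: 2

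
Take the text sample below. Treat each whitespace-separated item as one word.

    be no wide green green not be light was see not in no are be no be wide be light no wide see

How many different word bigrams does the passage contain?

23 tokens → 22 bigram windows in total.
Repeated bigrams (each contributes count−1 duplicates):
  be light: 2
  be no: 2
  no wide: 2
3 duplicate windows → 22 − 3 = 19 distinct.

19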